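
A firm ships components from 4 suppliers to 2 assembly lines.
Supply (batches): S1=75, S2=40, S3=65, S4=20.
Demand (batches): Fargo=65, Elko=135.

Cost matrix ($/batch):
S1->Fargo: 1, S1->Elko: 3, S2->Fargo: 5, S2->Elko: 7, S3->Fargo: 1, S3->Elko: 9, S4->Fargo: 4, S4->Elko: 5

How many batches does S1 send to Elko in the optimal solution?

Solving gives:
  S1->Elko: 75 × $3 = $225
  S2->Elko: 40 × $7 = $280
  S3->Fargo: 65 × $1 = $65
  S4->Elko: 20 × $5 = $100
Total cost = $670.
So S1→Elko carries 75 batches.

75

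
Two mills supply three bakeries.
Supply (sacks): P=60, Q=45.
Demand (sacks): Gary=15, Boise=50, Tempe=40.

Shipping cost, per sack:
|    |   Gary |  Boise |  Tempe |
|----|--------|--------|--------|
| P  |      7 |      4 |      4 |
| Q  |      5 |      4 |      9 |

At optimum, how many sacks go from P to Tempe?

The minimum-cost plan:
  P->Boise: 20 × 4 = 80
  P->Tempe: 40 × 4 = 160
  Q->Gary: 15 × 5 = 75
  Q->Boise: 30 × 4 = 120
Total cost = 435.
So P→Tempe carries 40 sacks.

40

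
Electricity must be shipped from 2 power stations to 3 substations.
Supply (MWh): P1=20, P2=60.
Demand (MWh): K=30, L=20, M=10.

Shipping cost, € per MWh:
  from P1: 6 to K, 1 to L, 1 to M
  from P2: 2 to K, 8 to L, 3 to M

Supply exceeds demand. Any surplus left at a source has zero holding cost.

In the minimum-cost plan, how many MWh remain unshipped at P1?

An optimal plan:
  P1→L: 20 × €1 = €20
  P2→K: 30 × €2 = €60
  P2→M: 10 × €3 = €30
Total cost = €110.
P1 ships 20 of its 20, leaving 0.

0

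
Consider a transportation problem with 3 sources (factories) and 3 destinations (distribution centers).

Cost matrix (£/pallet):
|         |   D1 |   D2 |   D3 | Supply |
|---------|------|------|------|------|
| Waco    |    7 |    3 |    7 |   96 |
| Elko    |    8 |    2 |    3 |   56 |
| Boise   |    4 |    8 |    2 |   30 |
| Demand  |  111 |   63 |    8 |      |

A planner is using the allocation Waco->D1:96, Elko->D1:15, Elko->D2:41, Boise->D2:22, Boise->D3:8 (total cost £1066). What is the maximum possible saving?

214

Current plan cost = 96·7 + 15·8 + 41·2 + 22·8 + 8·2 = £1066.
Optimal plan:
  Waco to D1: 81 × £7 = £567
  Waco to D2: 15 × £3 = £45
  Elko to D2: 48 × £2 = £96
  Elko to D3: 8 × £3 = £24
  Boise to D1: 30 × £4 = £120
Optimal cost = £852.
Saving = 1066 − 852 = £214.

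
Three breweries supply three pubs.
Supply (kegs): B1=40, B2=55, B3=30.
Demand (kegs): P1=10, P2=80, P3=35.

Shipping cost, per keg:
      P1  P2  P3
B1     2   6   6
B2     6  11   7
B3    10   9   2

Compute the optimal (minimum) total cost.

A cheapest plan:
  B1 to P2: 40 × 6 = 240
  B2 to P1: 10 × 6 = 60
  B2 to P2: 40 × 11 = 440
  B2 to P3: 5 × 7 = 35
  B3 to P3: 30 × 2 = 60
Total = 240 + 60 + 440 + 35 + 60 = 835.

835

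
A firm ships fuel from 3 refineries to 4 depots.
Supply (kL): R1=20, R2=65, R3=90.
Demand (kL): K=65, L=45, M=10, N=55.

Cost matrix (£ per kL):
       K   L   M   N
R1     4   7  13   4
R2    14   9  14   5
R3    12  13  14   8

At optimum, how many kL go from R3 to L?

The minimum-cost plan:
  R1->K: 20 kL
  R2->L: 45 kL
  R2->N: 20 kL
  R3->K: 45 kL
  R3->M: 10 kL
  R3->N: 35 kL
Total cost = £1545.
The route R3→L is not used.

0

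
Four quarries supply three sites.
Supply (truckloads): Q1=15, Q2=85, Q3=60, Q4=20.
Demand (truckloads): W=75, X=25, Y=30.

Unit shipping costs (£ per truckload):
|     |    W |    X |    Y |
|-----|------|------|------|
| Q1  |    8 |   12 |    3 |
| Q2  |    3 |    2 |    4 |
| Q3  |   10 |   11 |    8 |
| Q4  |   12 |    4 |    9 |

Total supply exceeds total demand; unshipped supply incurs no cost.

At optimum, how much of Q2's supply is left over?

0

Minimum-cost shipments:
  Q1 to Y: 15 truckloads
  Q2 to W: 75 truckloads
  Q2 to X: 5 truckloads
  Q2 to Y: 5 truckloads
  Q3 to Y: 10 truckloads
  Q4 to X: 20 truckloads
Total cost = £460.
Q2 ships 85 of its 85, leaving 0.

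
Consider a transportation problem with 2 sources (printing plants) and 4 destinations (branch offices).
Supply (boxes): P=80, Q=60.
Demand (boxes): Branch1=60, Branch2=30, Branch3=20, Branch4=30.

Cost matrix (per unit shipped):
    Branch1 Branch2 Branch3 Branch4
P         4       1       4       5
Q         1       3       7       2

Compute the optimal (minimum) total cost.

320

One minimum-cost allocation:
  P→Branch1: 30 boxes
  P→Branch2: 30 boxes
  P→Branch3: 20 boxes
  Q→Branch1: 30 boxes
  Q→Branch4: 30 boxes
Total cost = 320.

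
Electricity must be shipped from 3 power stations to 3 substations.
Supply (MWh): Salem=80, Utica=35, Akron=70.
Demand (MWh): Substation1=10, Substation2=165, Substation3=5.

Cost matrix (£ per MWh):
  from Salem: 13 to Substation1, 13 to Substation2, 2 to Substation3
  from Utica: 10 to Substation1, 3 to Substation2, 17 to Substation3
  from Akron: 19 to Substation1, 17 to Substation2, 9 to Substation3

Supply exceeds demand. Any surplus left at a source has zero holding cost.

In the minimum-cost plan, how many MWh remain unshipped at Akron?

5

Minimum-cost shipments:
  Salem→Substation1: 10 MWh
  Salem→Substation2: 65 MWh
  Salem→Substation3: 5 MWh
  Utica→Substation2: 35 MWh
  Akron→Substation2: 65 MWh
Total cost = £2195.
Akron ships 65 of its 70, leaving 5.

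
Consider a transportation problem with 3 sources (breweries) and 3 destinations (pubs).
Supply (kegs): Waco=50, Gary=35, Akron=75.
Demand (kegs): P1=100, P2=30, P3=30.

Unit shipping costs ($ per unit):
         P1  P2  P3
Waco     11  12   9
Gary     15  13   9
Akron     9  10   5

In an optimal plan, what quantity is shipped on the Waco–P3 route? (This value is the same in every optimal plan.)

Solving gives:
  Waco–P1: 50 × $11 = $550
  Gary–P2: 30 × $13 = $390
  Gary–P3: 5 × $9 = $45
  Akron–P1: 50 × $9 = $450
  Akron–P3: 25 × $5 = $125
Total cost = $1560.
The route Waco→P3 is not used.

0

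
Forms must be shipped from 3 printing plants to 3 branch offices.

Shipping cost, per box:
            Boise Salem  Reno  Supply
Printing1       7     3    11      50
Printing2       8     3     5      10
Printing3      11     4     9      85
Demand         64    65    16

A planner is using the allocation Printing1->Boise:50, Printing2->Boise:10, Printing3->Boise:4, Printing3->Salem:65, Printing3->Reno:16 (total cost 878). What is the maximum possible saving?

Current plan cost = 50·7 + 10·8 + 4·11 + 65·4 + 16·9 = 878.
Optimal plan:
  Printing1→Boise: 50 × 7 = 350
  Printing2→Reno: 10 × 5 = 50
  Printing3→Boise: 14 × 11 = 154
  Printing3→Salem: 65 × 4 = 260
  Printing3→Reno: 6 × 9 = 54
Optimal cost = 868.
Saving = 878 − 868 = 10.

10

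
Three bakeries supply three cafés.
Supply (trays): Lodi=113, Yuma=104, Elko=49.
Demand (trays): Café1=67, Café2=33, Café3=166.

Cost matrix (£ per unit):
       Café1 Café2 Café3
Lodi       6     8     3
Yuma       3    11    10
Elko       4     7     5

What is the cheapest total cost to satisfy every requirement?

1188

Optimal allocation:
  Lodi–Café3: 113 × £3 = £339
  Yuma–Café1: 67 × £3 = £201
  Yuma–Café2: 33 × £11 = £363
  Yuma–Café3: 4 × £10 = £40
  Elko–Café3: 49 × £5 = £245
Total = 339 + 201 + 363 + 40 + 245 = £1188.
(Supply check: Lodi ships 113; Yuma ships 104; Elko ships 49.)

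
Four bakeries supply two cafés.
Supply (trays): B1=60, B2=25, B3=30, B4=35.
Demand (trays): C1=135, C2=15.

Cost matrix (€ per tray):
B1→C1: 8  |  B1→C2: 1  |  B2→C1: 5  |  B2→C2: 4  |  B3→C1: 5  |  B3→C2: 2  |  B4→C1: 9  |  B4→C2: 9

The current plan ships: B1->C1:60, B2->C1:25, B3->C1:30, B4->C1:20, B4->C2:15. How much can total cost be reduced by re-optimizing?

Current plan cost = 60·8 + 25·5 + 30·5 + 20·9 + 15·9 = €1070.
Optimal plan:
  B1→C1: 45 trays
  B1→C2: 15 trays
  B2→C1: 25 trays
  B3→C1: 30 trays
  B4→C1: 35 trays
Optimal cost = €965.
Saving = 1070 − 965 = €105.

105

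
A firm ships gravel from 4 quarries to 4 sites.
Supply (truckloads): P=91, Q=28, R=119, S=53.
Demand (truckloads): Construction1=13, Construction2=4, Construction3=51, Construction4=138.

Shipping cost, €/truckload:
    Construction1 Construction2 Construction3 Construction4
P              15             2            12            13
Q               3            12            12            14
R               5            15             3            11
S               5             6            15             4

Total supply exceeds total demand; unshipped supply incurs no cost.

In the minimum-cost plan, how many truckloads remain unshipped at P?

70

An optimal plan:
  P→Construction2: 4 × €2 = €8
  P→Construction4: 17 × €13 = €221
  Q→Construction1: 13 × €3 = €39
  R→Construction3: 51 × €3 = €153
  R→Construction4: 68 × €11 = €748
  S→Construction4: 53 × €4 = €212
Total cost = €1381.
P ships 21 of its 91, leaving 70.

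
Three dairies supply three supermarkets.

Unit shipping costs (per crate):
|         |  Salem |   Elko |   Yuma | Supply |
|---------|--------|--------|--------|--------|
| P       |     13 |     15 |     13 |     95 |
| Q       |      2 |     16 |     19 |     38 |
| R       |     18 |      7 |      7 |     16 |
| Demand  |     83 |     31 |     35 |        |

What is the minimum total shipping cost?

An optimal shipping plan:
  P->Salem: 45 × 13 = 585
  P->Elko: 15 × 15 = 225
  P->Yuma: 35 × 13 = 455
  Q->Salem: 38 × 2 = 76
  R->Elko: 16 × 7 = 112
Total = 585 + 225 + 455 + 76 + 112 = 1453.
(Supply check: P ships 95; Q ships 38; R ships 16.)

1453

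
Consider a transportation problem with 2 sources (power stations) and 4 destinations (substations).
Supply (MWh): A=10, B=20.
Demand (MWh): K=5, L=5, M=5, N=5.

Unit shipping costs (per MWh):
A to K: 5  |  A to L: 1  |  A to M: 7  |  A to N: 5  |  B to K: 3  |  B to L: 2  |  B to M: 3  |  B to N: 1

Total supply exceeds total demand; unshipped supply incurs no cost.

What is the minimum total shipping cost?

An optimal shipping plan:
  A–L: 5 × 1 = 5
  B–K: 5 × 3 = 15
  B–M: 5 × 3 = 15
  B–N: 5 × 1 = 5
Total = 5 + 15 + 15 + 5 = 40.
(Supply check: A ships 5; B ships 15.)

40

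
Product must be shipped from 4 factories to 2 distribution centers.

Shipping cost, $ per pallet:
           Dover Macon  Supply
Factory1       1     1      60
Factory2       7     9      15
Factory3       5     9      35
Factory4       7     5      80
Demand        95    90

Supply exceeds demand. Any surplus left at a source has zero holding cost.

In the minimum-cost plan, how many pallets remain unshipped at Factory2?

Minimum-cost shipments:
  Factory1→Dover: 50 pallets
  Factory1→Macon: 10 pallets
  Factory2→Dover: 10 pallets
  Factory3→Dover: 35 pallets
  Factory4→Macon: 80 pallets
Total cost = $705.
Factory2 ships 10 of its 15, leaving 5.

5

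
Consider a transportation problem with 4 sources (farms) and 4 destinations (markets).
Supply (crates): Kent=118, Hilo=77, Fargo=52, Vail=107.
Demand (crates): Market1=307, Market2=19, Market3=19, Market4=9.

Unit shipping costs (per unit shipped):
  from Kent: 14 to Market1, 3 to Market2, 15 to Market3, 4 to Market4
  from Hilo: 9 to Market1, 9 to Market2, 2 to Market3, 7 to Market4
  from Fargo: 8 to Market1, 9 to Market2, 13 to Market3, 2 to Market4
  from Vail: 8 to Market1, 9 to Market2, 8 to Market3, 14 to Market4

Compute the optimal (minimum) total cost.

3185

Optimal allocation:
  Kent to Market1: 90 crates
  Kent to Market2: 19 crates
  Kent to Market4: 9 crates
  Hilo to Market1: 58 crates
  Hilo to Market3: 19 crates
  Fargo to Market1: 52 crates
  Vail to Market1: 107 crates
Total cost = 3185.
(Supply check: Kent ships 118; Hilo ships 77; Fargo ships 52; Vail ships 107.)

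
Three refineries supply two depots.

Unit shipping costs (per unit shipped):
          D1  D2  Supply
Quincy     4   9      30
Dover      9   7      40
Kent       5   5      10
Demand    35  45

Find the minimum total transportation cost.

450

An optimal shipping plan:
  Quincy→D1: 30 × 4 = 120
  Dover→D2: 40 × 7 = 280
  Kent→D1: 5 × 5 = 25
  Kent→D2: 5 × 5 = 25
Total = 120 + 280 + 25 + 25 = 450.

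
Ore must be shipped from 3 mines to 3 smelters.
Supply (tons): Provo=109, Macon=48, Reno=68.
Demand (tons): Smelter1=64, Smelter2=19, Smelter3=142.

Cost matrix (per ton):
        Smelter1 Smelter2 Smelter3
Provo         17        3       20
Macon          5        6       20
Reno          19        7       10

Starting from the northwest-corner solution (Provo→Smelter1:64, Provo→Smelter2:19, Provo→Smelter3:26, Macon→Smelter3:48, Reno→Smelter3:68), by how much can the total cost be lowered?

Current plan cost = 64·17 + 19·3 + 26·20 + 48·20 + 68·10 = 3305.
Optimal plan:
  Provo–Smelter1: 16 × 17 = 272
  Provo–Smelter2: 19 × 3 = 57
  Provo–Smelter3: 74 × 20 = 1480
  Macon–Smelter1: 48 × 5 = 240
  Reno–Smelter3: 68 × 10 = 680
Optimal cost = 2729.
Saving = 3305 − 2729 = 576.

576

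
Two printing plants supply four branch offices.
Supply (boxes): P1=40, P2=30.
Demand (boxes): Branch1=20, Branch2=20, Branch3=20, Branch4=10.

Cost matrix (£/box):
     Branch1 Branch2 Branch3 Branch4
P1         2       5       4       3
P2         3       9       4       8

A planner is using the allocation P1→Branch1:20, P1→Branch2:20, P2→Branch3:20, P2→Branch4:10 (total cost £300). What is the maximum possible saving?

40

Current plan cost = 20·2 + 20·5 + 20·4 + 10·8 = £300.
Optimal plan:
  P1→Branch1: 10 boxes
  P1→Branch2: 20 boxes
  P1→Branch4: 10 boxes
  P2→Branch1: 10 boxes
  P2→Branch3: 20 boxes
Optimal cost = £260.
Saving = 300 − 260 = £40.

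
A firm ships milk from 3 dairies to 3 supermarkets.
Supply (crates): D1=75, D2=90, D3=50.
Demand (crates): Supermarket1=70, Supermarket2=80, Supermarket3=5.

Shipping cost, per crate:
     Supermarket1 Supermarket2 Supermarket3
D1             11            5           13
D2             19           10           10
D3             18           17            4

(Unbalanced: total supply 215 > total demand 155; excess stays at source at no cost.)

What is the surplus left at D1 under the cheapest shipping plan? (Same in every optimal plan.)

An optimal plan:
  D1→Supermarket1: 70 × 11 = 770
  D1→Supermarket2: 5 × 5 = 25
  D2→Supermarket2: 75 × 10 = 750
  D3→Supermarket3: 5 × 4 = 20
Total cost = 1565.
D1 ships 75 of its 75, leaving 0.

0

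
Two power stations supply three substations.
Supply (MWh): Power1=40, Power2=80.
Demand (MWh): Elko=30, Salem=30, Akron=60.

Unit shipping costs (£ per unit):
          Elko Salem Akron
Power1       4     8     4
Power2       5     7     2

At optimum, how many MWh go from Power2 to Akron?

Optimal shipments:
  Power1→Elko: 30 MWh
  Power1→Salem: 10 MWh
  Power2→Salem: 20 MWh
  Power2→Akron: 60 MWh
Total cost = £460.
So Power2→Akron carries 60 MWh.

60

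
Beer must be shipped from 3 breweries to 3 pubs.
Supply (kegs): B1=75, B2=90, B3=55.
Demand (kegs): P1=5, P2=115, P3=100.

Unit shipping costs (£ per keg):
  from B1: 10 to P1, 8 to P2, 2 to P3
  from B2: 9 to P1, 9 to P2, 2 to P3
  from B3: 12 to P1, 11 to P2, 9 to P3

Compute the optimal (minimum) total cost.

One minimum-cost allocation:
  B1->P2: 65 × £8 = £520
  B1->P3: 10 × £2 = £20
  B2->P3: 90 × £2 = £180
  B3->P1: 5 × £12 = £60
  B3->P2: 50 × £11 = £550
Total = 520 + 20 + 180 + 60 + 550 = £1330.

1330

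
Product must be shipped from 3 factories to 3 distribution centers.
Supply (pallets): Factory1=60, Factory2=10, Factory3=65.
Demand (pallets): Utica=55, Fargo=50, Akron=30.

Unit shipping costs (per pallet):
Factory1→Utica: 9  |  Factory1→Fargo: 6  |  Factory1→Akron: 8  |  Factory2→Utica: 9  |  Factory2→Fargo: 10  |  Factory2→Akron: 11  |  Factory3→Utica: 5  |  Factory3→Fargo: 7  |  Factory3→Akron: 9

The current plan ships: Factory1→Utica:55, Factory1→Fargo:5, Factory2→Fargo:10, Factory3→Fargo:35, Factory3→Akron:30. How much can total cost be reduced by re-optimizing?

Current plan cost = 55·9 + 5·6 + 10·10 + 35·7 + 30·9 = 1140.
Optimal plan:
  Factory1 to Fargo: 40 × 6 = 240
  Factory1 to Akron: 20 × 8 = 160
  Factory2 to Akron: 10 × 11 = 110
  Factory3 to Utica: 55 × 5 = 275
  Factory3 to Fargo: 10 × 7 = 70
Optimal cost = 855.
Saving = 1140 − 855 = 285.

285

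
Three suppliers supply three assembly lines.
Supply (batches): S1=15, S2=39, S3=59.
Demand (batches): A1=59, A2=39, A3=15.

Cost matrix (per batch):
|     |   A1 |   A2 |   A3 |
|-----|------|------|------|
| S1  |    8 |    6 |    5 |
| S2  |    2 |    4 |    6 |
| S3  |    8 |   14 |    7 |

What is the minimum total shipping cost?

673

A cheapest plan:
  S1 to A2: 15 batches
  S2 to A1: 15 batches
  S2 to A2: 24 batches
  S3 to A1: 44 batches
  S3 to A3: 15 batches
Total cost = 673.
(Supply check: S1 ships 15; S2 ships 39; S3 ships 59.)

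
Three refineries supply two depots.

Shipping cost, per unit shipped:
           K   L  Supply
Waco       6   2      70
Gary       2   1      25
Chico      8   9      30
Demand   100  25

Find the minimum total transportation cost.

610

An optimal shipping plan:
  Waco–K: 45 × 6 = 270
  Waco–L: 25 × 2 = 50
  Gary–K: 25 × 2 = 50
  Chico–K: 30 × 8 = 240
Total = 270 + 50 + 50 + 240 = 610.
(Supply check: Waco ships 70; Gary ships 25; Chico ships 30.)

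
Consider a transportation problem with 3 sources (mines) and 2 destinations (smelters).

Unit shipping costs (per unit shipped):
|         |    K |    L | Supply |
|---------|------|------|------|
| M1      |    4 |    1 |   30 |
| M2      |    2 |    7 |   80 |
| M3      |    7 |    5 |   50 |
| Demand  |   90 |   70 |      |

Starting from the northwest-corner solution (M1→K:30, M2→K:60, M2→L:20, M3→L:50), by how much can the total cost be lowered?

170

Current plan cost = 30·4 + 60·2 + 20·7 + 50·5 = 630.
Optimal plan:
  M1→L: 30 tons
  M2→K: 80 tons
  M3→K: 10 tons
  M3→L: 40 tons
Optimal cost = 460.
Saving = 630 − 460 = 170.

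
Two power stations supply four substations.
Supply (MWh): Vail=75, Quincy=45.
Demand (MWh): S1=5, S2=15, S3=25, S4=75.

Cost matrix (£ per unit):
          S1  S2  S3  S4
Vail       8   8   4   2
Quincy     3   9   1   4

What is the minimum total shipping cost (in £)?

325

An optimal shipping plan:
  Vail->S4: 75 × £2 = £150
  Quincy->S1: 5 × £3 = £15
  Quincy->S2: 15 × £9 = £135
  Quincy->S3: 25 × £1 = £25
Total = 150 + 15 + 135 + 25 = £325.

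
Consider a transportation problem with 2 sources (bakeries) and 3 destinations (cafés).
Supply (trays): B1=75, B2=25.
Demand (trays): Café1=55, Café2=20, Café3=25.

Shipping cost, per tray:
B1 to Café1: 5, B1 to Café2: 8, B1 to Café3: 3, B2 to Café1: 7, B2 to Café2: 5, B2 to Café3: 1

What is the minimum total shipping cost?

A cheapest plan:
  B1–Café1: 55 × 5 = 275
  B1–Café3: 20 × 3 = 60
  B2–Café2: 20 × 5 = 100
  B2–Café3: 5 × 1 = 5
Total = 275 + 60 + 100 + 5 = 440.
(Supply check: B1 ships 75; B2 ships 25.)

440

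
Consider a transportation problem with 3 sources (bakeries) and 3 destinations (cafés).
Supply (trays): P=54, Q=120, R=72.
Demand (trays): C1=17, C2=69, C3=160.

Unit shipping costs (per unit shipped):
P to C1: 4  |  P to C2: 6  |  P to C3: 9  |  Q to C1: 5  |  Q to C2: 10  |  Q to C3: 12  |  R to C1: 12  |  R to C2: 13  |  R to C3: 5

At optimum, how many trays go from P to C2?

54

Solving gives:
  P to C2: 54 × 6 = 324
  Q to C1: 17 × 5 = 85
  Q to C2: 15 × 10 = 150
  Q to C3: 88 × 12 = 1056
  R to C3: 72 × 5 = 360
Total cost = 1975.
So P→C2 carries 54 trays.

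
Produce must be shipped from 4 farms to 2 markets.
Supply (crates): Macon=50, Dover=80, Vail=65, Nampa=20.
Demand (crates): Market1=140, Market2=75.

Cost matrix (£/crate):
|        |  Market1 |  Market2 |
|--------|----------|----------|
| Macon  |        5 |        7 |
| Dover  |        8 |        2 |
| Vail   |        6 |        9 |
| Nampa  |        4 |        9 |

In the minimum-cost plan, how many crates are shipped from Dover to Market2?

75

Optimal shipments:
  Macon→Market1: 50 × £5 = £250
  Dover→Market1: 5 × £8 = £40
  Dover→Market2: 75 × £2 = £150
  Vail→Market1: 65 × £6 = £390
  Nampa→Market1: 20 × £4 = £80
Total cost = £910.
So Dover→Market2 carries 75 crates.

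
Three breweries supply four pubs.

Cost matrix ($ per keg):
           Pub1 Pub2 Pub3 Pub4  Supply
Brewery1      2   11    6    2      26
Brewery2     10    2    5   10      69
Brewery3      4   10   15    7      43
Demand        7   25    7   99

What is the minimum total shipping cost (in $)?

An optimal shipping plan:
  Brewery1 to Pub4: 26 × $2 = $52
  Brewery2 to Pub2: 25 × $2 = $50
  Brewery2 to Pub3: 7 × $5 = $35
  Brewery2 to Pub4: 37 × $10 = $370
  Brewery3 to Pub1: 7 × $4 = $28
  Brewery3 to Pub4: 36 × $7 = $252
Total = 52 + 50 + 35 + 370 + 28 + 252 = $787.
(Supply check: Brewery1 ships 26; Brewery2 ships 69; Brewery3 ships 43.)

787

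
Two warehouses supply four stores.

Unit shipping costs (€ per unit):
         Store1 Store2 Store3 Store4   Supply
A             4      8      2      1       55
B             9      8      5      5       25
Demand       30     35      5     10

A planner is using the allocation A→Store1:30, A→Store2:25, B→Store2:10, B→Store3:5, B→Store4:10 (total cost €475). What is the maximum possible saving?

55

Current plan cost = 30·4 + 25·8 + 10·8 + 5·5 + 10·5 = €475.
Optimal plan:
  A to Store1: 30 × €4 = €120
  A to Store2: 10 × €8 = €80
  A to Store3: 5 × €2 = €10
  A to Store4: 10 × €1 = €10
  B to Store2: 25 × €8 = €200
Optimal cost = €420.
Saving = 475 − 420 = €55.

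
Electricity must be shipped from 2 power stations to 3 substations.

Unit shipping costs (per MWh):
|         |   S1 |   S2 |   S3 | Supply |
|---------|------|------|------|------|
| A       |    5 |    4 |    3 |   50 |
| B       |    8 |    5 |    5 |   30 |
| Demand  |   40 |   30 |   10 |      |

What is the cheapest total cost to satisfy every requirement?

Optimal allocation:
  A–S1: 40 × 5 = 200
  A–S3: 10 × 3 = 30
  B–S2: 30 × 5 = 150
Total = 200 + 30 + 150 = 380.
(Supply check: A ships 50; B ships 30.)

380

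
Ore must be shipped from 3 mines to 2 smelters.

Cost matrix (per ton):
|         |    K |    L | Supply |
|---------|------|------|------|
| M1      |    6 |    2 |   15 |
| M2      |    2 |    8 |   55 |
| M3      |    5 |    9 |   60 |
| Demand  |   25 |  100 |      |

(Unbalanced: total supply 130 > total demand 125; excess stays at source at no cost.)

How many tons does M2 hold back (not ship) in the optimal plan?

An optimal plan:
  M1 to L: 15 × 2 = 30
  M2 to K: 25 × 2 = 50
  M2 to L: 30 × 8 = 240
  M3 to L: 55 × 9 = 495
Total cost = 815.
M2 ships 55 of its 55, leaving 0.

0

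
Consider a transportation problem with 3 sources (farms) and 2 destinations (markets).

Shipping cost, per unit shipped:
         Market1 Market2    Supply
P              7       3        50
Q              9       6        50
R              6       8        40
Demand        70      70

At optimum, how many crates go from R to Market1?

40

The minimum-cost plan:
  P→Market2: 50 × 3 = 150
  Q→Market1: 30 × 9 = 270
  Q→Market2: 20 × 6 = 120
  R→Market1: 40 × 6 = 240
Total cost = 780.
So R→Market1 carries 40 crates.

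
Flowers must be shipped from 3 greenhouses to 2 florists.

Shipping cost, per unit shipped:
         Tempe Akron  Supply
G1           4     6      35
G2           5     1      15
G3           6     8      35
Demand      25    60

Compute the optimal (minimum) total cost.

455

Optimal allocation:
  G1->Tempe: 25 bunches
  G1->Akron: 10 bunches
  G2->Akron: 15 bunches
  G3->Akron: 35 bunches
Total cost = 455.
(Supply check: G1 ships 35; G2 ships 15; G3 ships 35.)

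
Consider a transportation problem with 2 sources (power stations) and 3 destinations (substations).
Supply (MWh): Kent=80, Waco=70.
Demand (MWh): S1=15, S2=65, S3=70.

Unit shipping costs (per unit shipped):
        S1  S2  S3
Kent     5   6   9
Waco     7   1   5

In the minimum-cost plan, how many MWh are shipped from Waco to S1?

0

Optimal shipments:
  Kent→S1: 15 × 5 = 75
  Kent→S3: 65 × 9 = 585
  Waco→S2: 65 × 1 = 65
  Waco→S3: 5 × 5 = 25
Total cost = 750.
The route Waco→S1 is not used.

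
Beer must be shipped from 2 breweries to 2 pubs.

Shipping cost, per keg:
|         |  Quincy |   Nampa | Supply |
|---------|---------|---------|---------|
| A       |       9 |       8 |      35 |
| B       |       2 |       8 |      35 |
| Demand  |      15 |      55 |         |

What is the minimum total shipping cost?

470

A cheapest plan:
  A to Nampa: 35 × 8 = 280
  B to Quincy: 15 × 2 = 30
  B to Nampa: 20 × 8 = 160
Total = 280 + 30 + 160 = 470.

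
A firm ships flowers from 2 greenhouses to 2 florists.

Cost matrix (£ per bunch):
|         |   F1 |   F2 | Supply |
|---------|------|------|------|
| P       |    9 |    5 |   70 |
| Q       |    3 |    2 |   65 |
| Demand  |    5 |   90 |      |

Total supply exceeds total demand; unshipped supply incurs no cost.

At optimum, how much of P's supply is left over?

40

Minimum-cost shipments:
  P to F2: 30 × £5 = £150
  Q to F1: 5 × £3 = £15
  Q to F2: 60 × £2 = £120
Total cost = £285.
P ships 30 of its 70, leaving 40.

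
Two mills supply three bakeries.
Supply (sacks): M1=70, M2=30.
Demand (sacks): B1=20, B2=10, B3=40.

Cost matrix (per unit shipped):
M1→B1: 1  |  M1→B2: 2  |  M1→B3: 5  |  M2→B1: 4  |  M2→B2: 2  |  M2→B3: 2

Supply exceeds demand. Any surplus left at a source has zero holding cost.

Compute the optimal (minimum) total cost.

A cheapest plan:
  M1 to B1: 20 sacks
  M1 to B2: 10 sacks
  M1 to B3: 10 sacks
  M2 to B3: 30 sacks
Total cost = 150.

150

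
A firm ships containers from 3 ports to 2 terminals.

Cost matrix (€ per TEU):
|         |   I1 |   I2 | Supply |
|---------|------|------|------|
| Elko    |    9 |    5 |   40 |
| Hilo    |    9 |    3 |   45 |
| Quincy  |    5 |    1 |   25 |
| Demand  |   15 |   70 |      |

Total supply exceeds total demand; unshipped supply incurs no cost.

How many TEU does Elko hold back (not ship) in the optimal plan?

Minimum-cost shipments:
  Elko to I2: 15 × €5 = €75
  Hilo to I2: 45 × €3 = €135
  Quincy to I1: 15 × €5 = €75
  Quincy to I2: 10 × €1 = €10
Total cost = €295.
Elko ships 15 of its 40, leaving 25.

25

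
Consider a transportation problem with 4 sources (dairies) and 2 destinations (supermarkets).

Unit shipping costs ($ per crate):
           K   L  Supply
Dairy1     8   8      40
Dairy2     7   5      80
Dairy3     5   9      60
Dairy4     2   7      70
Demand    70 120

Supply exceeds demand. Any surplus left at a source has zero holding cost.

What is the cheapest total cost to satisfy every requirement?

One minimum-cost allocation:
  Dairy1→L: 40 crates
  Dairy2→L: 80 crates
  Dairy4→K: 70 crates
Total cost = $860.

860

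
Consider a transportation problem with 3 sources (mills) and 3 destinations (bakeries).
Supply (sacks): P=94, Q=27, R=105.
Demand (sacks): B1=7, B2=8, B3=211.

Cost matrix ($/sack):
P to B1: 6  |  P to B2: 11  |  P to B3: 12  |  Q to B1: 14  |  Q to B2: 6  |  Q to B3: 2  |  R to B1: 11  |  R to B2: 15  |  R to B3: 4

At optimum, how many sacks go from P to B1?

Optimal shipments:
  P–B1: 7 × $6 = $42
  P–B2: 8 × $11 = $88
  P–B3: 79 × $12 = $948
  Q–B3: 27 × $2 = $54
  R–B3: 105 × $4 = $420
Total cost = $1552.
So P→B1 carries 7 sacks.

7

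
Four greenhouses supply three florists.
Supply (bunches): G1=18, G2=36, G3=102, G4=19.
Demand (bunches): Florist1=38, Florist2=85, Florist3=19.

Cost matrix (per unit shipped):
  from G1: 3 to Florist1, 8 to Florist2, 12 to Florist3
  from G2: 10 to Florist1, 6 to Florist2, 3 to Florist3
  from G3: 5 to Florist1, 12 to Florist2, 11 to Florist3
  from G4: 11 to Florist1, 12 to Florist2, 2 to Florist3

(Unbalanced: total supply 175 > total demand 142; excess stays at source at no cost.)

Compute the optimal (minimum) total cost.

A cheapest plan:
  G1→Florist2: 18 × 8 = 144
  G2→Florist2: 36 × 6 = 216
  G3→Florist1: 38 × 5 = 190
  G3→Florist2: 31 × 12 = 372
  G4→Florist3: 19 × 2 = 38
Total = 144 + 216 + 190 + 372 + 38 = 960.
(Supply check: G1 ships 18; G2 ships 36; G3 ships 69; G4 ships 19.)

960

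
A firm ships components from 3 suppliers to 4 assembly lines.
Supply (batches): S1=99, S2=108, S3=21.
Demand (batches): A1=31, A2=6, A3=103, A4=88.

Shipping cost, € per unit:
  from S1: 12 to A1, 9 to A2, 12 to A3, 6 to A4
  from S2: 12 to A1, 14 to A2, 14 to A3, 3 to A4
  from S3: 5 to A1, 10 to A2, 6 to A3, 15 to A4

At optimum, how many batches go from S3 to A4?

Solving gives:
  S1→A2: 6 × €9 = €54
  S1→A3: 93 × €12 = €1116
  S2→A1: 20 × €12 = €240
  S2→A4: 88 × €3 = €264
  S3→A1: 11 × €5 = €55
  S3→A3: 10 × €6 = €60
Total cost = €1789.
The route S3→A4 is not used.

0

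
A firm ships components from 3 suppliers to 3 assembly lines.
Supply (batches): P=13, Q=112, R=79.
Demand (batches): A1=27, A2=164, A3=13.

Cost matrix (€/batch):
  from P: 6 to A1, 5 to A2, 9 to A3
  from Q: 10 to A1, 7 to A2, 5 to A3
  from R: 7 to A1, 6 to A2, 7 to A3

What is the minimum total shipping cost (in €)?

A cheapest plan:
  P→A2: 13 × €5 = €65
  Q→A2: 99 × €7 = €693
  Q→A3: 13 × €5 = €65
  R→A1: 27 × €7 = €189
  R→A2: 52 × €6 = €312
Total = 65 + 693 + 65 + 189 + 312 = €1324.
(Supply check: P ships 13; Q ships 112; R ships 79.)

1324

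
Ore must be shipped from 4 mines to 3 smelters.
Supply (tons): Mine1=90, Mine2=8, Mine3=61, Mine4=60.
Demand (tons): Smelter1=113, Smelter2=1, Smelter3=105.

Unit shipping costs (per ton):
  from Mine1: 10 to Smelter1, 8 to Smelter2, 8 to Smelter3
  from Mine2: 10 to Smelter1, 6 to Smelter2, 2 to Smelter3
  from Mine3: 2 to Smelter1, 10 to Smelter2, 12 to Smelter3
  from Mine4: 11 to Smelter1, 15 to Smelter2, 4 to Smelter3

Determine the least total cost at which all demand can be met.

1202

Optimal allocation:
  Mine1–Smelter1: 52 × 10 = 520
  Mine1–Smelter2: 1 × 8 = 8
  Mine1–Smelter3: 37 × 8 = 296
  Mine2–Smelter3: 8 × 2 = 16
  Mine3–Smelter1: 61 × 2 = 122
  Mine4–Smelter3: 60 × 4 = 240
Total = 520 + 8 + 296 + 16 + 122 + 240 = 1202.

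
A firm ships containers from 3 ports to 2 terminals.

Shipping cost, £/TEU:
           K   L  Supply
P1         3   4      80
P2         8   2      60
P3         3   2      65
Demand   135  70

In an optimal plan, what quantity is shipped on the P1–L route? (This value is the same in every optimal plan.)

Solving gives:
  P1→K: 80 × £3 = £240
  P2→L: 60 × £2 = £120
  P3→K: 55 × £3 = £165
  P3→L: 10 × £2 = £20
Total cost = £545.
The route P1→L is not used.

0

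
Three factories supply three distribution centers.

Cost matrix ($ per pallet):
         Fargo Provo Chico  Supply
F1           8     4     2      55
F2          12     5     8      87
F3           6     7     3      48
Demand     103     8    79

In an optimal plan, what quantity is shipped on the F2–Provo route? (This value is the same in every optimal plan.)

8

The minimum-cost plan:
  F1 to Chico: 55 × $2 = $110
  F2 to Fargo: 55 × $12 = $660
  F2 to Provo: 8 × $5 = $40
  F2 to Chico: 24 × $8 = $192
  F3 to Fargo: 48 × $6 = $288
Total cost = $1290.
So F2→Provo carries 8 pallets.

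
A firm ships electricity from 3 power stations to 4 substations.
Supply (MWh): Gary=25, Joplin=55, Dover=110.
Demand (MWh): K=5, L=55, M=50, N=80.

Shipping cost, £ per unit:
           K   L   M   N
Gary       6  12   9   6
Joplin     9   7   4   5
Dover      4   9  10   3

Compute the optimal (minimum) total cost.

1015

One minimum-cost allocation:
  Gary→K: 5 MWh
  Gary→L: 20 MWh
  Joplin→L: 5 MWh
  Joplin→M: 50 MWh
  Dover→L: 30 MWh
  Dover→N: 80 MWh
Total cost = £1015.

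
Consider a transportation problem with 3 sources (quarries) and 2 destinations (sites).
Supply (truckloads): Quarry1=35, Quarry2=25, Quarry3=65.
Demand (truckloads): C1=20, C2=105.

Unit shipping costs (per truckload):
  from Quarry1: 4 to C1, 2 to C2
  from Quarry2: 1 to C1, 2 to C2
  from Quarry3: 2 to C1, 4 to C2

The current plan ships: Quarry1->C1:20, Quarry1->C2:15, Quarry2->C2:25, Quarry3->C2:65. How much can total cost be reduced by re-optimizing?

80

Current plan cost = 20·4 + 15·2 + 25·2 + 65·4 = 420.
Optimal plan:
  Quarry1→C2: 35 × 2 = 70
  Quarry2→C2: 25 × 2 = 50
  Quarry3→C1: 20 × 2 = 40
  Quarry3→C2: 45 × 4 = 180
Optimal cost = 340.
Saving = 420 − 340 = 80.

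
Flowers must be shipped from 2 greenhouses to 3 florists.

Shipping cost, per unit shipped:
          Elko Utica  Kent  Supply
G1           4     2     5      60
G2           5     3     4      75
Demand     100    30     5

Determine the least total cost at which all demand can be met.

550

Optimal allocation:
  G1->Elko: 30 × 4 = 120
  G1->Utica: 30 × 2 = 60
  G2->Elko: 70 × 5 = 350
  G2->Kent: 5 × 4 = 20
Total = 120 + 60 + 350 + 20 = 550.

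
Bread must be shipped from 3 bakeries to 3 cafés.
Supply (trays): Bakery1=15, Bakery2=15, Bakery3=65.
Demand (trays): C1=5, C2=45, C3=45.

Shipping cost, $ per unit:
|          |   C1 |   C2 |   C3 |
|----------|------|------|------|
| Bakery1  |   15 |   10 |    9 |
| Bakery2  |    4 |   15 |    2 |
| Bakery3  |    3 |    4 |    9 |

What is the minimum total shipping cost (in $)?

495

An optimal shipping plan:
  Bakery1->C3: 15 × $9 = $135
  Bakery2->C3: 15 × $2 = $30
  Bakery3->C1: 5 × $3 = $15
  Bakery3->C2: 45 × $4 = $180
  Bakery3->C3: 15 × $9 = $135
Total = 135 + 30 + 15 + 180 + 135 = $495.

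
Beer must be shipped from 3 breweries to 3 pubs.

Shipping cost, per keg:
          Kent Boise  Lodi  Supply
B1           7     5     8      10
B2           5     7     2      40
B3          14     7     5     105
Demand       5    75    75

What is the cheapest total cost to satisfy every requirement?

800

Optimal allocation:
  B1->Boise: 10 × 5 = 50
  B2->Kent: 5 × 5 = 25
  B2->Lodi: 35 × 2 = 70
  B3->Boise: 65 × 7 = 455
  B3->Lodi: 40 × 5 = 200
Total = 50 + 25 + 70 + 455 + 200 = 800.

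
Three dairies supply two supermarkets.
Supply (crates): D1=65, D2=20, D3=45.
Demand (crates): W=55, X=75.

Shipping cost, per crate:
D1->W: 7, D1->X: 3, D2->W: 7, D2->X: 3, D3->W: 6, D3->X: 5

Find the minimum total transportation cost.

Optimal allocation:
  D1→W: 10 × 7 = 70
  D1→X: 55 × 3 = 165
  D2→X: 20 × 3 = 60
  D3→W: 45 × 6 = 270
Total = 70 + 165 + 60 + 270 = 565.
(Supply check: D1 ships 65; D2 ships 20; D3 ships 45.)

565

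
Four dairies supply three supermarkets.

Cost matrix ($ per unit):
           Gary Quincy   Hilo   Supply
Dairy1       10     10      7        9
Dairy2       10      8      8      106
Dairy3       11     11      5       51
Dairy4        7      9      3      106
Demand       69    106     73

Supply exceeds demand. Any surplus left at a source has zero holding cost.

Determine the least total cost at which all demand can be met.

A cheapest plan:
  Dairy2→Quincy: 106 crates
  Dairy3→Hilo: 36 crates
  Dairy4→Gary: 69 crates
  Dairy4→Hilo: 37 crates
Total cost = $1622.

1622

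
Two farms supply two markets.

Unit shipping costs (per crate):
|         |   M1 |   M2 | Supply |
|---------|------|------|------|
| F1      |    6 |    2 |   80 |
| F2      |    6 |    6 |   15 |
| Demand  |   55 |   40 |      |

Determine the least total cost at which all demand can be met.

410

Optimal allocation:
  F1–M1: 40 crates
  F1–M2: 40 crates
  F2–M1: 15 crates
Total cost = 410.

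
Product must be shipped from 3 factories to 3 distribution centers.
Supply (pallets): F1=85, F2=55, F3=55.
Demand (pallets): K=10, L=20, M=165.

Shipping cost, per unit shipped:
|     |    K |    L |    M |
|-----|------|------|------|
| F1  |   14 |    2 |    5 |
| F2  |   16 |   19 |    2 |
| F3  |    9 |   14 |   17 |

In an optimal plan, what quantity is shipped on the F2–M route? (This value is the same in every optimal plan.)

55

Optimal shipments:
  F1–M: 85 × 5 = 425
  F2–M: 55 × 2 = 110
  F3–K: 10 × 9 = 90
  F3–L: 20 × 14 = 280
  F3–M: 25 × 17 = 425
Total cost = 1330.
So F2→M carries 55 pallets.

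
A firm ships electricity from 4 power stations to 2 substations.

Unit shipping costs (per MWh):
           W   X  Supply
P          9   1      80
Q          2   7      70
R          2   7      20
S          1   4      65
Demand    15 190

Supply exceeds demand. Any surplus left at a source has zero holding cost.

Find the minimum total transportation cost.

A cheapest plan:
  P–X: 80 × 1 = 80
  Q–X: 45 × 7 = 315
  R–W: 15 × 2 = 30
  S–X: 65 × 4 = 260
Total = 80 + 315 + 30 + 260 = 685.
(Supply check: P ships 80; Q ships 45; R ships 15; S ships 65.)

685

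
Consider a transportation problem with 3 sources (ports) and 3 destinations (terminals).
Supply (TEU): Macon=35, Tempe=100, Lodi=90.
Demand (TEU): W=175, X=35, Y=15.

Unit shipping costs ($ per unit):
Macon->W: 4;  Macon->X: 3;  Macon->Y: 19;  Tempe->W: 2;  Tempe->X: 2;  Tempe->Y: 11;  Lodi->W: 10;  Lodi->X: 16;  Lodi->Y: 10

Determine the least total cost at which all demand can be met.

An optimal shipping plan:
  Macon–X: 35 × $3 = $105
  Tempe–W: 100 × $2 = $200
  Lodi–W: 75 × $10 = $750
  Lodi–Y: 15 × $10 = $150
Total = 105 + 200 + 750 + 150 = $1205.

1205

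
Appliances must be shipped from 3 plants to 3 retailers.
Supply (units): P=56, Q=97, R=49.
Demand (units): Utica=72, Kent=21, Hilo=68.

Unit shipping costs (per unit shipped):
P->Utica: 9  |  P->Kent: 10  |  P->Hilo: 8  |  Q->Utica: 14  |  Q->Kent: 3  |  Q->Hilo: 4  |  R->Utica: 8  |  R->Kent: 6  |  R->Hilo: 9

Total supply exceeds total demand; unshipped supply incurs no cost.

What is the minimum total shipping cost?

934

A cheapest plan:
  P–Utica: 23 × 9 = 207
  Q–Kent: 21 × 3 = 63
  Q–Hilo: 68 × 4 = 272
  R–Utica: 49 × 8 = 392
Total = 207 + 63 + 272 + 392 = 934.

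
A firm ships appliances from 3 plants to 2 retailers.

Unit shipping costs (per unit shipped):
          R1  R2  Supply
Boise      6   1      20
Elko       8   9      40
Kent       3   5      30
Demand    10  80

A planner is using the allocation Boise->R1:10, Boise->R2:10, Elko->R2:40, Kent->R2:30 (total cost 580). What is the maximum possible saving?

70

Current plan cost = 10·6 + 10·1 + 40·9 + 30·5 = 580.
Optimal plan:
  Boise–R2: 20 × 1 = 20
  Elko–R2: 40 × 9 = 360
  Kent–R1: 10 × 3 = 30
  Kent–R2: 20 × 5 = 100
Optimal cost = 510.
Saving = 580 − 510 = 70.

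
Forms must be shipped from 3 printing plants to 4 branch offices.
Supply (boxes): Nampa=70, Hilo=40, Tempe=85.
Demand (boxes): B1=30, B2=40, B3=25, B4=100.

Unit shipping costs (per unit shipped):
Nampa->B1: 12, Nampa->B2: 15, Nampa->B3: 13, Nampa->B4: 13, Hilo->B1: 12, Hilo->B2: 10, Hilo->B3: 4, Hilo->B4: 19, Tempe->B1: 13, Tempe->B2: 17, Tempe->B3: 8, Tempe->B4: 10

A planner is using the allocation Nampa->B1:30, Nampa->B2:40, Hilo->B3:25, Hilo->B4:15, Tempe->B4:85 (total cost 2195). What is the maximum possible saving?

Current plan cost = 30·12 + 40·15 + 25·4 + 15·19 + 85·10 = 2195.
Optimal plan:
  Nampa->B1: 30 × 12 = 360
  Nampa->B2: 25 × 15 = 375
  Nampa->B4: 15 × 13 = 195
  Hilo->B2: 15 × 10 = 150
  Hilo->B3: 25 × 4 = 100
  Tempe->B4: 85 × 10 = 850
Optimal cost = 2030.
Saving = 2195 − 2030 = 165.

165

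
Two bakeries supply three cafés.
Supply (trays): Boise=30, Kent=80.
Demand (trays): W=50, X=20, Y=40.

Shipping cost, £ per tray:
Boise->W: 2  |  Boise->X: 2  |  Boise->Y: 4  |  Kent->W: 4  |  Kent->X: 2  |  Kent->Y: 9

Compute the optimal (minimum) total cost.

Optimal allocation:
  Boise→Y: 30 × £4 = £120
  Kent→W: 50 × £4 = £200
  Kent→X: 20 × £2 = £40
  Kent→Y: 10 × £9 = £90
Total = 120 + 200 + 40 + 90 = £450.

450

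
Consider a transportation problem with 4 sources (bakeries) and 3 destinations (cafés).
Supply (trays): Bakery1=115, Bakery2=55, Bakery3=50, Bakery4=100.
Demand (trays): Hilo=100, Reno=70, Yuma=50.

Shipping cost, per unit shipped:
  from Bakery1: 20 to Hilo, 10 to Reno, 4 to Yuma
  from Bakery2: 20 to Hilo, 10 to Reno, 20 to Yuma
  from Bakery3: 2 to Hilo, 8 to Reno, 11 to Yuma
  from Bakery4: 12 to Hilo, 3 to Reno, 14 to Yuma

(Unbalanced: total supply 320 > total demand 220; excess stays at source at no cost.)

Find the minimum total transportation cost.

1250

A cheapest plan:
  Bakery1–Reno: 20 × 10 = 200
  Bakery1–Yuma: 50 × 4 = 200
  Bakery3–Hilo: 50 × 2 = 100
  Bakery4–Hilo: 50 × 12 = 600
  Bakery4–Reno: 50 × 3 = 150
Total = 200 + 200 + 100 + 600 + 150 = 1250.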